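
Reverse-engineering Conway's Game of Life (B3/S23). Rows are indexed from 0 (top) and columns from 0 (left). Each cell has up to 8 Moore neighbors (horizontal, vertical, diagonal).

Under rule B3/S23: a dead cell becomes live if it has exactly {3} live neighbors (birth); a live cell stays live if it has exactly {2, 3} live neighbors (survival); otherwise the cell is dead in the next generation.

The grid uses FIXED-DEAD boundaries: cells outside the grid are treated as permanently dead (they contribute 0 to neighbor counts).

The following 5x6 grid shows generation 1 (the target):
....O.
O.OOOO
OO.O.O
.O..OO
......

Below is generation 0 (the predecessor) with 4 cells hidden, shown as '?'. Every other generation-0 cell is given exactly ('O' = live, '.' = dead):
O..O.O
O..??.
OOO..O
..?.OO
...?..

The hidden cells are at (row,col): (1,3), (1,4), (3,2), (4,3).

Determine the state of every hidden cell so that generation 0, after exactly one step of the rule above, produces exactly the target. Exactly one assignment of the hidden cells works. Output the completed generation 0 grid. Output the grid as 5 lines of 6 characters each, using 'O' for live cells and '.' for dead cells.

Hidden generation-0 cells (in order): (1,3), (1,4), (3,2), (4,3).
A hidden cell only influences target cells in its own 3x3 neighborhood. Try each of the 2^4 = 16 assignments, step the completed generation 0 forward once under B3/S23, and compare with the target:
  (1,3)=. (1,4)=. (3,2)=. (4,3)=. -> step gives (0,4)='.' but target has 'O' -> reject
  (1,3)=. (1,4)=. (3,2)=. (4,3)=O -> step gives (0,4)='.' but target has 'O' -> reject
  (1,3)=. (1,4)=. (3,2)=O (4,3)=. -> step gives (0,4)='.' but target has 'O' -> reject
  (1,3)=. (1,4)=. (3,2)=O (4,3)=O -> step gives (0,4)='.' but target has 'O' -> reject
  (1,3)=. (1,4)=O (3,2)=. (4,3)=. -> step reproduces the target at every cell -> ACCEPT
  (1,3)=. (1,4)=O (3,2)=. (4,3)=O -> step gives (3,2)='O' but target has '.' -> reject
  (1,3)=. (1,4)=O (3,2)=O (4,3)=. -> step gives (2,1)='.' but target has 'O' -> reject
  (1,3)=. (1,4)=O (3,2)=O (4,3)=O -> step gives (2,1)='.' but target has 'O' -> reject
  (1,3)=O (1,4)=. (3,2)=. (4,3)=. -> step gives (1,2)='.' but target has 'O' -> reject
  (1,3)=O (1,4)=. (3,2)=. (4,3)=O -> step gives (1,2)='.' but target has 'O' -> reject
  (1,3)=O (1,4)=. (3,2)=O (4,3)=. -> step gives (1,2)='.' but target has 'O' -> reject
  (1,3)=O (1,4)=. (3,2)=O (4,3)=O -> step gives (1,2)='.' but target has 'O' -> reject
  (1,3)=O (1,4)=O (3,2)=. (4,3)=. -> step gives (0,3)='O' but target has '.' -> reject
  (1,3)=O (1,4)=O (3,2)=. (4,3)=O -> step gives (0,3)='O' but target has '.' -> reject
  (1,3)=O (1,4)=O (3,2)=O (4,3)=. -> step gives (0,3)='O' but target has '.' -> reject
  (1,3)=O (1,4)=O (3,2)=O (4,3)=O -> step gives (0,3)='O' but target has '.' -> reject
Unique solution: (1,3)=dead, (1,4)=live, (3,2)=dead, (4,3)=dead.
Check: live-neighbor counts of every cell in the completed generation 0:
121131
353333
231343
232222
000122
Applying B3/S23 to generation 0 with these counts gives:
....O.
O.OOOO
OO.O.O
.O..OO
......
which matches the target exactly.

Answer: O..O.O
O...O.
OOO..O
....OO
......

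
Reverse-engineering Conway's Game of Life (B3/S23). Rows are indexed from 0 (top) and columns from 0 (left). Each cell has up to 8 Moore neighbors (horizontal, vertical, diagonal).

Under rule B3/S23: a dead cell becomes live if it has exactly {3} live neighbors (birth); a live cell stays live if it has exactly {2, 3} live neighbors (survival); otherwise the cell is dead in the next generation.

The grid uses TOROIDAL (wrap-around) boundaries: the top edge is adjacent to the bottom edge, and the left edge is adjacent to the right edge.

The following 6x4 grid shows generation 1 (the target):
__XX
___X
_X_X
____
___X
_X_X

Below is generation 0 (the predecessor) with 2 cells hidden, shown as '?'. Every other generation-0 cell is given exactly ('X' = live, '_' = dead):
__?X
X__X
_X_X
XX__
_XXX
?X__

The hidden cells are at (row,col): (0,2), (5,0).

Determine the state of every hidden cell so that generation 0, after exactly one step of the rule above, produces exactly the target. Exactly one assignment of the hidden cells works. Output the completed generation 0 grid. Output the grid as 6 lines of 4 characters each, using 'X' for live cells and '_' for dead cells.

Hidden generation-0 cells (in order): (0,2), (5,0).
A hidden cell only influences target cells in its own 3x3 neighborhood. Try each of the 2^2 = 4 assignments, step the completed generation 0 forward once under B3/S23, and compare with the target:
  (0,2)=_ (5,0)=_ -> step reproduces the target at every cell -> ACCEPT
  (0,2)=_ (5,0)=X -> step gives (0,1)='X' but target has '_' -> reject
  (0,2)=X (5,0)=_ -> step gives (0,1)='X' but target has '_' -> reject
  (0,2)=X (5,0)=X -> step gives (0,3)='_' but target has 'X' -> reject
Unique solution: (0,2)=dead, (5,0)=dead.
Check: live-neighbor counts of every cell in the completed generation 0:
4232
4243
6343
5464
5442
4253
Applying B3/S23 to generation 0 with these counts gives:
__XX
___X
_X_X
____
___X
_X_X
which matches the target exactly.

Answer: ___X
X__X
_X_X
XX__
_XXX
_X__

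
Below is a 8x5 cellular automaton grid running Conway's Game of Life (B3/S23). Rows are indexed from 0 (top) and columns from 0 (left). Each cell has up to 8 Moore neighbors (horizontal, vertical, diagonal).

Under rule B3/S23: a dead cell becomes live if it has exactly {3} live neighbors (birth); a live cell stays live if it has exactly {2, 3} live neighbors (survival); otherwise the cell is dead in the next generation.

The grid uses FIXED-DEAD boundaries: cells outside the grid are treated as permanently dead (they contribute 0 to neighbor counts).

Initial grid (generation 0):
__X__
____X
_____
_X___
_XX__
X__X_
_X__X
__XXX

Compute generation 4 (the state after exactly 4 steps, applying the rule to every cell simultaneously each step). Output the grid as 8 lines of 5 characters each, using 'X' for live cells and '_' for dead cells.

Simulating step by step:
Generation 0 (given above): 12 live cells
Generation 1: 12 live cells
_____
_____
_____
_XX__
XXX__
X__X_
_X__X
__XXX
Generation 2: 11 live cells
_____
_____
_____
X_X__
X__X_
X__X_
_X__X
__XXX
Generation 3: 14 live cells
_____
_____
_____
_X___
X_XX_
XXXXX
_X__X
__XXX
Generation 4: 10 live cells
(generation 4 grid is the final answer)

Answer: _____
_____
_____
_XX__
X___X
X___X
X____
__XXX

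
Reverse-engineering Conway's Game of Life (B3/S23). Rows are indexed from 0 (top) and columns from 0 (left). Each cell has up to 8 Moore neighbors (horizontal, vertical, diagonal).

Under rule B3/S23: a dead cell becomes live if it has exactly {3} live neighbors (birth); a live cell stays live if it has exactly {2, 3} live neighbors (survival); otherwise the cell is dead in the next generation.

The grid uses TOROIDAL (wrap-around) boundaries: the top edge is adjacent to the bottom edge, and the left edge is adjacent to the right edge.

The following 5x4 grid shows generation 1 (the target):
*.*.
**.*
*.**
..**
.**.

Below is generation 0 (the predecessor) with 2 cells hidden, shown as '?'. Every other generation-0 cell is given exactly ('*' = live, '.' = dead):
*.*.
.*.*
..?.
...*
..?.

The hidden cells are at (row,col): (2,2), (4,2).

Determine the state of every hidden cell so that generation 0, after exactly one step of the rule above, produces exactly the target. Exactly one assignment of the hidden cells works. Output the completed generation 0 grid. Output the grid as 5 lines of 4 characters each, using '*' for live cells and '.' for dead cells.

Hidden generation-0 cells (in order): (2,2), (4,2).
A hidden cell only influences target cells in its own 3x3 neighborhood. Try each of the 2^2 = 4 assignments, step the completed generation 0 forward once under B3/S23, and compare with the target:
  (2,2)=. (4,2)=. -> step gives (0,1)='*' but target has '.' -> reject
  (2,2)=. (4,2)=* -> step gives (1,2)='*' but target has '.' -> reject
  (2,2)=* (4,2)=. -> step gives (0,1)='*' but target has '.' -> reject
  (2,2)=* (4,2)=* -> step reproduces the target at every cell -> ACCEPT
Unique solution: (2,2)=live, (4,2)=live.
Check: live-neighbor counts of every cell in the completed generation 0:
2434
3343
3233
1232
2324
Applying B3/S23 to generation 0 with these counts gives:
*.*.
**.*
*.**
..**
.**.
which matches the target exactly.

Answer: *.*.
.*.*
..*.
...*
..*.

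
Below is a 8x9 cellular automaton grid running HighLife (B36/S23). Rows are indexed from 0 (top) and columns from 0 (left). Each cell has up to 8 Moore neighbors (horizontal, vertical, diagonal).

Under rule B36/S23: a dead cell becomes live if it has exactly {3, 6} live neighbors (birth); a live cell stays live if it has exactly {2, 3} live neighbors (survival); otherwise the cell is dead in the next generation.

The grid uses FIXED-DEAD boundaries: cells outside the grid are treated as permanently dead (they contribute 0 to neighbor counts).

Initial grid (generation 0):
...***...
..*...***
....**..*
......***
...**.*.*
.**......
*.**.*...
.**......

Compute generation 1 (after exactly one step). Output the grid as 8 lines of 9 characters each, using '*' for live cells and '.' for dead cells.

Answer: ...*****.
......***
.....*...
...*..*.*
..**.**.*
.*...*...
**.*.....
.***.....

Derivation:
Simulating step by step:
Generation 0 (given above): 25 live cells
Generation 1: 25 live cells
(generation 1 grid is the final answer)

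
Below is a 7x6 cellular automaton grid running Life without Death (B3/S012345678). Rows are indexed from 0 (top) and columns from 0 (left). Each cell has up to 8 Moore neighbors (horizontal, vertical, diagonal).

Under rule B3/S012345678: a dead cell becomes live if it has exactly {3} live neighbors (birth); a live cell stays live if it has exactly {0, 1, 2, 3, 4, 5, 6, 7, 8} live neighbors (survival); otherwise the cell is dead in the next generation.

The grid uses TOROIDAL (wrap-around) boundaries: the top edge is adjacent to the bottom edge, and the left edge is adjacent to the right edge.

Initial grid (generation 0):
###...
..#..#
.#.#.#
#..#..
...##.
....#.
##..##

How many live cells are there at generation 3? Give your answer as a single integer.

Simulating step by step:
Generation 0 (given above): 17 live cells
Generation 1: 26 live cells
#####.
..####
.#.#.#
#..#.#
...###
#...#.
######
Generation 2: 26 live cells
#####.
..####
.#.#.#
#..#.#
...###
#...#.
######
Generation 3: 26 live cells
#####.
..####
.#.#.#
#..#.#
...###
#...#.
######
Population at generation 3: 26

Answer: 26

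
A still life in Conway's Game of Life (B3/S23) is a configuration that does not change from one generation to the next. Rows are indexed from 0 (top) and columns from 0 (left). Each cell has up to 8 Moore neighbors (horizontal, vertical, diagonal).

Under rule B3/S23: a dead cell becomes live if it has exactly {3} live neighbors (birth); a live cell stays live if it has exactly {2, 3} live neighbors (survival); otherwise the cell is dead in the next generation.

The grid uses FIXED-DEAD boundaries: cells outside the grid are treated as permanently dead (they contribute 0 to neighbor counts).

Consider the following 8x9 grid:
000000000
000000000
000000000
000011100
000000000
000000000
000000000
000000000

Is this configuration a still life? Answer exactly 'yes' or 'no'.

Compute generation 1 and compare to generation 0 (given above):
Generation 1:
000000000
000000000
000001000
000001000
000001000
000000000
000000000
000000000
Cell (2,5) differs: gen0=0 vs gen1=1 -> NOT a still life.

Answer: no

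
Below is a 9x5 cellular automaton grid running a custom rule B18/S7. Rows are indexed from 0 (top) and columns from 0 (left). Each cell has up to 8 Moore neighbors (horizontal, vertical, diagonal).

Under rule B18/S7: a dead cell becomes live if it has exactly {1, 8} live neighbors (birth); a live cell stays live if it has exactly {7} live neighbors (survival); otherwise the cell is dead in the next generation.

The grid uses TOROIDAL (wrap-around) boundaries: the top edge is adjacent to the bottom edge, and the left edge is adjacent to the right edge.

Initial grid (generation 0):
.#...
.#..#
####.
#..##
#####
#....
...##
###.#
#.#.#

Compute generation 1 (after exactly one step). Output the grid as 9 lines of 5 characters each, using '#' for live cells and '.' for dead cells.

Answer: .....
.....
.....
....#
.....
.....
.....
.....
.....

Derivation:
Simulating step by step:
Generation 0 (given above): 25 live cells
Generation 1: 1 live cells
(generation 1 grid is the final answer)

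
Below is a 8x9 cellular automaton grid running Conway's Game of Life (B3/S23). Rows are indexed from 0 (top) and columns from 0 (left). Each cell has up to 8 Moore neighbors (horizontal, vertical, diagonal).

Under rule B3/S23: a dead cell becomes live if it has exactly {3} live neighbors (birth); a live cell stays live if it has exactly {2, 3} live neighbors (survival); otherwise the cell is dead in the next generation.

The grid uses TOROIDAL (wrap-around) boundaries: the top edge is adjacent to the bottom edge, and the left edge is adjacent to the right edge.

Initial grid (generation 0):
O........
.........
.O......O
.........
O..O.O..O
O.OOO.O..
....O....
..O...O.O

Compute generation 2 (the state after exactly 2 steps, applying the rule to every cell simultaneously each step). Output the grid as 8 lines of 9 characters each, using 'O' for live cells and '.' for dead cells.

Answer: .........
.........
.........
.OO.....O
...O...O.
....O..O.
..OO....O
.........

Derivation:
Simulating step by step:
Generation 0 (given above): 16 live cells
Generation 1: 16 live cells
.........
O........
.........
........O
OOOO.O..O
OOO.....O
.OO.O..O.
.........
Generation 2: 10 live cells
(generation 2 grid is the final answer)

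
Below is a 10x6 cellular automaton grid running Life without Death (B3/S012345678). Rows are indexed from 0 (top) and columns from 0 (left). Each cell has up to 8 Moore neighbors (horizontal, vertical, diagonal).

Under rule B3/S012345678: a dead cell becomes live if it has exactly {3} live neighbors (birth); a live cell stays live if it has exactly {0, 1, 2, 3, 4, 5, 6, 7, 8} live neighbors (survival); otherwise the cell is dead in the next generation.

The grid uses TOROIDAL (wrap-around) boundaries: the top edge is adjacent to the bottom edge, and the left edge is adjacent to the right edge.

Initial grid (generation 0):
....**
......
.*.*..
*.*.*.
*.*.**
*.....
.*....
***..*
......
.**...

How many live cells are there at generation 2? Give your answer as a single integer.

Answer: 31

Derivation:
Simulating step by step:
Generation 0 (given above): 19 live cells
Generation 1: 23 live cells
....**
....*.
.***..
*.*.*.
*.*.**
*.....
.**..*
***..*
......
.**...
Generation 2: 31 live cells
...***
..*.**
.*****
*.*.*.
*.*.**
*.***.
.**..*
***..*
......
.**...
Population at generation 2: 31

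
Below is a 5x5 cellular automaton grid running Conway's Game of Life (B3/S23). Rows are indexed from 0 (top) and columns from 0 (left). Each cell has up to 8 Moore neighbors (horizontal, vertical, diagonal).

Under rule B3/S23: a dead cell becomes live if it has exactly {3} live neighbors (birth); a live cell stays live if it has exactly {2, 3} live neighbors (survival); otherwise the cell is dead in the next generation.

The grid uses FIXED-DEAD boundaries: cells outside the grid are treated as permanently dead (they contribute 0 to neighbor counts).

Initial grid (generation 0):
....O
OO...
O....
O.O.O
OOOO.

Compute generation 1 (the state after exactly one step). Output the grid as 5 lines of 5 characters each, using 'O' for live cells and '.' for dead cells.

Answer: .....
OO...
O....
O.O..
O.OO.

Derivation:
Simulating step by step:
Generation 0 (given above): 11 live cells
Generation 1: 8 live cells
(generation 1 grid is the final answer)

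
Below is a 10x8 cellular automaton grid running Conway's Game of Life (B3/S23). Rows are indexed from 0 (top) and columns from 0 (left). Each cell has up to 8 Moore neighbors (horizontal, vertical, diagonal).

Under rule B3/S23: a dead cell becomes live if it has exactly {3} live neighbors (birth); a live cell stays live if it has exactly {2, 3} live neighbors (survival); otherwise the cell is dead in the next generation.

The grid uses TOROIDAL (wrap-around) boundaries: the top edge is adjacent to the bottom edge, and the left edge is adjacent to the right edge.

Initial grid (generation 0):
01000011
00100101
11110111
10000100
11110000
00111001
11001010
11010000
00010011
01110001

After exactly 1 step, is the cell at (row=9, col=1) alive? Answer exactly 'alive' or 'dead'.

Answer: alive

Derivation:
Simulating step by step:
Generation 0 (given above): 37 live cells
Generation 1: 28 live cells
01010001
00011100
00110100
00000100
10000001
00001101
00001100
01011110
00011011
01010000

Cell (9,1) at generation 1: 1 -> alive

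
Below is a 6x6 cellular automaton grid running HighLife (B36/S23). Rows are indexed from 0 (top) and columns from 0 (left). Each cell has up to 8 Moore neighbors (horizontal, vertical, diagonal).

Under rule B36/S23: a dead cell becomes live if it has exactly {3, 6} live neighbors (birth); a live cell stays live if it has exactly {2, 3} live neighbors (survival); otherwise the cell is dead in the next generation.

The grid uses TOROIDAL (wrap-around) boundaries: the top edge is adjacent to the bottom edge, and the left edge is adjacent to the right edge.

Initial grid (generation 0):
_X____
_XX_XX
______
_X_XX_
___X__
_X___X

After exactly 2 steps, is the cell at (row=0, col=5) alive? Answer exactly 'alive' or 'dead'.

Simulating step by step:
Generation 0 (given above): 11 live cells
Generation 1: 16 live cells
_X__XX
XXX___
XX___X
__XXX_
X__X__
X_X___
Generation 2: 15 live cells
___X_X
__X_X_
____XX
__XXX_
____XX
X_XXX_

Cell (0,5) at generation 2: 1 -> alive

Answer: alive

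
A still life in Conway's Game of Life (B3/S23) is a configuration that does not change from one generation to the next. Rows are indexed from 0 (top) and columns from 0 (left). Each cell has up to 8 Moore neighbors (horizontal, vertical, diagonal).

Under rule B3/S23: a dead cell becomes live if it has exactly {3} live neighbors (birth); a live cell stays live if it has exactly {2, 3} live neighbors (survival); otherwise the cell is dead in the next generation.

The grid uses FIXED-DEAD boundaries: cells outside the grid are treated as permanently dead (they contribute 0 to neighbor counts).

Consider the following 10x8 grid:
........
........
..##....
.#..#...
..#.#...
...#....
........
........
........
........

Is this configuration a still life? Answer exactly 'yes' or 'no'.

Compute generation 1 and compare to generation 0 (given above):
Generation 1:
........
........
..##....
.#..#...
..#.#...
...#....
........
........
........
........
The grids are IDENTICAL -> still life.

Answer: yes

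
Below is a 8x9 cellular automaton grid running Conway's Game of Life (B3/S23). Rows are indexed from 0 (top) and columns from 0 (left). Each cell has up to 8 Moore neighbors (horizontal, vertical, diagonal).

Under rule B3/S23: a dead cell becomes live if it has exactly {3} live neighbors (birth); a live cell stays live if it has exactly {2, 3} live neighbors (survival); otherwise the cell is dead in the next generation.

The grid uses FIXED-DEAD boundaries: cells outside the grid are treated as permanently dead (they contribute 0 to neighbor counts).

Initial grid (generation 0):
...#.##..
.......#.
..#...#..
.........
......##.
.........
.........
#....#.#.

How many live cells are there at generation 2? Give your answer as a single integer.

Simulating step by step:
Generation 0 (given above): 11 live cells
Generation 1: 5 live cells
......#..
.....#.#.
.........
......##.
.........
.........
.........
.........
Generation 2: 3 live cells
......#..
......#..
.......#.
.........
.........
.........
.........
.........
Population at generation 2: 3

Answer: 3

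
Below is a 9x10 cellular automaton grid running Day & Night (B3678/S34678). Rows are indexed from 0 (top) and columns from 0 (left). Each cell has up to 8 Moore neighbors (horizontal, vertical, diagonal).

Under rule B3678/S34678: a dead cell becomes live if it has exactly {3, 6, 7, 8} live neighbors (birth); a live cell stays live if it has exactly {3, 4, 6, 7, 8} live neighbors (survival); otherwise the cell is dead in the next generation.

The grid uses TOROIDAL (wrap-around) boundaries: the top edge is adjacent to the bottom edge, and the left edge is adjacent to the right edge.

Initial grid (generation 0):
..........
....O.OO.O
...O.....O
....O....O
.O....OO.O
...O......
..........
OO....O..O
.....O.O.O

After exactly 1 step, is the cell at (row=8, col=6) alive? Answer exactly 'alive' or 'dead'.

Answer: alive

Derivation:
Simulating step by step:
Generation 0 (given above): 20 live cells
Generation 1: 13 live cells
.....O.O..
........O.
O...OO....
..........
O.......O.
..........
O.........
O.......O.
......O.O.

Cell (8,6) at generation 1: 1 -> alive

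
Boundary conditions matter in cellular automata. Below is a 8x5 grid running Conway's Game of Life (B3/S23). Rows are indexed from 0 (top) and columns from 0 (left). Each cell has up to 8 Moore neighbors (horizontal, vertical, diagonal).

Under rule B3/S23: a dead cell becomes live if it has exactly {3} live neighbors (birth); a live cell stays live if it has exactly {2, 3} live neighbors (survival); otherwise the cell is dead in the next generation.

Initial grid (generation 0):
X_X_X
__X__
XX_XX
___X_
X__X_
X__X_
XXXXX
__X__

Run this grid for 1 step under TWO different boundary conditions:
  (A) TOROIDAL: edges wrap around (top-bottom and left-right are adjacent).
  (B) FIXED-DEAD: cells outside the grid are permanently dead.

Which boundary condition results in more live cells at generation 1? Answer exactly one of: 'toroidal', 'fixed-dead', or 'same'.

Answer: fixed-dead

Derivation:
Under TOROIDAL boundary, generation 1:
__X__
__X__
XX_XX
_X_X_
__XX_
_____
X____
_____
Population = 11

Under FIXED-DEAD boundary, generation 1:
_X_X_
X_X_X
_X_XX
XX_X_
__XXX
X____
X___X
__X__
Population = 18

Comparison: toroidal=11, fixed-dead=18 -> fixed-dead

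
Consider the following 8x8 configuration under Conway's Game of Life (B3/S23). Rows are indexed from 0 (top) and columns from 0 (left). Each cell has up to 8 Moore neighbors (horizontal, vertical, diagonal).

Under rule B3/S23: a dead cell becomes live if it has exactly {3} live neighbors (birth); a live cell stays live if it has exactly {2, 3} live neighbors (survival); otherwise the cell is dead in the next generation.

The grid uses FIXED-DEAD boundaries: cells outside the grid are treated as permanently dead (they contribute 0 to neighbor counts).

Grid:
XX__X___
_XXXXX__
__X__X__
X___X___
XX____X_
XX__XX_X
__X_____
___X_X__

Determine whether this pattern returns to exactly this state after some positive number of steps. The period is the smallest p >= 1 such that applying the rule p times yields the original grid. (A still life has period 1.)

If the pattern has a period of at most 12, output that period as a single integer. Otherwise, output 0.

Simulating and comparing each generation to the original:
Gen 0 (original, given above): 23 live cells
Gen 1: 21 live cells, differs from original
Gen 2: 26 live cells, differs from original
Gen 3: 22 live cells, differs from original
Gen 4: 26 live cells, differs from original
Gen 5: 26 live cells, differs from original
Gen 6: 13 live cells, differs from original
Gen 7: 14 live cells, differs from original
Gen 8: 9 live cells, differs from original
Gen 9: 10 live cells, differs from original
Gen 10: 6 live cells, differs from original
Gen 11: 3 live cells, differs from original
Gen 12: 3 live cells, differs from original
No period found within 12 steps.

Answer: 0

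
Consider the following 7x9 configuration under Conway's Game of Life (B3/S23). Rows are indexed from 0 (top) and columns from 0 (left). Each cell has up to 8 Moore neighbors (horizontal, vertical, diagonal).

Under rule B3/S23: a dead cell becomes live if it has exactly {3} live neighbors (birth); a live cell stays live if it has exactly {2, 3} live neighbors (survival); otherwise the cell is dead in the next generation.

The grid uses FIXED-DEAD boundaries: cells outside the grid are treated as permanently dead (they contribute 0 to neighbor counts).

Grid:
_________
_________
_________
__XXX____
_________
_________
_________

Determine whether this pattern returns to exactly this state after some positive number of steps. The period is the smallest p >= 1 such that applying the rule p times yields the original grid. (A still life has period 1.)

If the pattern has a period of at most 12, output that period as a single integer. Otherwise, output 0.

Answer: 2

Derivation:
Simulating and comparing each generation to the original:
Gen 0 (original, given above): 3 live cells
Gen 1: 3 live cells, differs from original
Gen 2: 3 live cells, MATCHES original -> period = 2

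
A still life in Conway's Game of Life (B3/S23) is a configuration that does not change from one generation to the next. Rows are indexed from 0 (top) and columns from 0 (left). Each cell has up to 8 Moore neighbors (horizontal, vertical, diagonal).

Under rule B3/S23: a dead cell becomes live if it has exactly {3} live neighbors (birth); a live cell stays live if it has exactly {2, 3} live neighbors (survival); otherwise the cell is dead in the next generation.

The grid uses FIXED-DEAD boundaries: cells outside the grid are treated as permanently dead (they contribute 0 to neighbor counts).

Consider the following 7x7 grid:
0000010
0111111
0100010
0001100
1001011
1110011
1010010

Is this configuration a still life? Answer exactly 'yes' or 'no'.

Answer: no

Derivation:
Compute generation 1 and compare to generation 0 (given above):
Generation 1:
0011011
0111001
0100001
0011001
1001001
1011000
1010011
Cell (0,2) differs: gen0=0 vs gen1=1 -> NOT a still life.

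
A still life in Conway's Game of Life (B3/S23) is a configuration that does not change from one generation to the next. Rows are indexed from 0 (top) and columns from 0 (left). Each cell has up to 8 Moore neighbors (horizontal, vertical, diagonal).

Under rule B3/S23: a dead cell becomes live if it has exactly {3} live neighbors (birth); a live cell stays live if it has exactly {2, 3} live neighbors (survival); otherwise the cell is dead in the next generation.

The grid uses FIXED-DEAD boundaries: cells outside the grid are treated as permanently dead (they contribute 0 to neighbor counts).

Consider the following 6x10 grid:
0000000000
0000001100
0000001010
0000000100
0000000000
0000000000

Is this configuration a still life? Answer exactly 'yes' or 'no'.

Answer: yes

Derivation:
Compute generation 1 and compare to generation 0 (given above):
Generation 1:
0000000000
0000001100
0000001010
0000000100
0000000000
0000000000
The grids are IDENTICAL -> still life.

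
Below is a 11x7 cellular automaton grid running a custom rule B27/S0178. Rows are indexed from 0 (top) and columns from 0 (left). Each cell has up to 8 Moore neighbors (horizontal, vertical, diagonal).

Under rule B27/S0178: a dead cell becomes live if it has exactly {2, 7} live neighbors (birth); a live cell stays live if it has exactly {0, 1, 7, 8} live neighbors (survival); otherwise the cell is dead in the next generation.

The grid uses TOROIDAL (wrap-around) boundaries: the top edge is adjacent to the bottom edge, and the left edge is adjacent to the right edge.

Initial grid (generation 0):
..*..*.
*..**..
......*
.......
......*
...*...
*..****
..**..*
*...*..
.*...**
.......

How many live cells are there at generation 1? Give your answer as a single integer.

Simulating step by step:
Generation 0 (given above): 21 live cells
Generation 1: 24 live cells
.**..**
***....
*..****
*....**
......*
..*....
.*.....
.......
.......
.*..*..
***.*..
Population at generation 1: 24

Answer: 24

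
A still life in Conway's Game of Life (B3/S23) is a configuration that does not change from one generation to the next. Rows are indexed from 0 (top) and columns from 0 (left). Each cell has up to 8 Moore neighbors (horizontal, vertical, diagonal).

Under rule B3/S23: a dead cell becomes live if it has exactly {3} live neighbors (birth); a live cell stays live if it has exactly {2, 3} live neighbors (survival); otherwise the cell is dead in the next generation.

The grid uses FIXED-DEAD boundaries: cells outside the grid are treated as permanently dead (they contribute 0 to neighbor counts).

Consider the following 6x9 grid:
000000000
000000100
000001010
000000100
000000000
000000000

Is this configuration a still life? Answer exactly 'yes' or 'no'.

Compute generation 1 and compare to generation 0 (given above):
Generation 1:
000000000
000000100
000001010
000000100
000000000
000000000
The grids are IDENTICAL -> still life.

Answer: yes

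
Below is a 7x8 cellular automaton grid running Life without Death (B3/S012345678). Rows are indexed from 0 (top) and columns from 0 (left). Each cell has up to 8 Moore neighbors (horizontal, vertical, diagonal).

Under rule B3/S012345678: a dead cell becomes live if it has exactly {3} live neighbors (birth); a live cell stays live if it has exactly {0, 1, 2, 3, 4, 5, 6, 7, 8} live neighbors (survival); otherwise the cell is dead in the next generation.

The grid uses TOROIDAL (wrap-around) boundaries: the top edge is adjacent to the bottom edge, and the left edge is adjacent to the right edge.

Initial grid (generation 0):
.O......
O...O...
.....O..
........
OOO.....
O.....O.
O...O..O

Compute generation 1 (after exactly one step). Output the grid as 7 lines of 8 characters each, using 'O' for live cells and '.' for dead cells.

Answer: .O.....O
O...O...
.....O..
.O......
OOO....O
O.....O.
OO..O..O

Derivation:
Simulating step by step:
Generation 0 (given above): 12 live cells
Generation 1: 16 live cells
(generation 1 grid is the final answer)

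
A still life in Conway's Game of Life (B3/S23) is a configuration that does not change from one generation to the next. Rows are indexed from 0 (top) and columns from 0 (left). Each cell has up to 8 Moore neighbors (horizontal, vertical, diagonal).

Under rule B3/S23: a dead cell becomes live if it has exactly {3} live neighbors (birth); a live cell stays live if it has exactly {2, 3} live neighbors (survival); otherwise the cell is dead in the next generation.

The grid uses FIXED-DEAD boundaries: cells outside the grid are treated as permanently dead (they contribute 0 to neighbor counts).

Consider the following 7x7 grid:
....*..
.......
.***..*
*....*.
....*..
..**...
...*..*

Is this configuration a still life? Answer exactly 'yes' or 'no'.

Compute generation 1 and compare to generation 0 (given above):
Generation 1:
.......
..**...
.**....
.*****.
...**..
..***..
..**...
Cell (0,4) differs: gen0=1 vs gen1=0 -> NOT a still life.

Answer: no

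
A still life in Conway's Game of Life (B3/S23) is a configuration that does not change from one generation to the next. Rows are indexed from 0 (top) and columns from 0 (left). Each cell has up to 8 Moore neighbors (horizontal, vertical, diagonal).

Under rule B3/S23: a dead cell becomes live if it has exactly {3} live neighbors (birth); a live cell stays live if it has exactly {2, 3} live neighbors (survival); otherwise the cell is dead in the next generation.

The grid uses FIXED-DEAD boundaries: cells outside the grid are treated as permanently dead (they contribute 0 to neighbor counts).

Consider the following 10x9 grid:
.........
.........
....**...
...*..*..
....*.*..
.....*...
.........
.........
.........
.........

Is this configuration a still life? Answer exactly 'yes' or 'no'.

Answer: yes

Derivation:
Compute generation 1 and compare to generation 0 (given above):
Generation 1:
.........
.........
....**...
...*..*..
....*.*..
.....*...
.........
.........
.........
.........
The grids are IDENTICAL -> still life.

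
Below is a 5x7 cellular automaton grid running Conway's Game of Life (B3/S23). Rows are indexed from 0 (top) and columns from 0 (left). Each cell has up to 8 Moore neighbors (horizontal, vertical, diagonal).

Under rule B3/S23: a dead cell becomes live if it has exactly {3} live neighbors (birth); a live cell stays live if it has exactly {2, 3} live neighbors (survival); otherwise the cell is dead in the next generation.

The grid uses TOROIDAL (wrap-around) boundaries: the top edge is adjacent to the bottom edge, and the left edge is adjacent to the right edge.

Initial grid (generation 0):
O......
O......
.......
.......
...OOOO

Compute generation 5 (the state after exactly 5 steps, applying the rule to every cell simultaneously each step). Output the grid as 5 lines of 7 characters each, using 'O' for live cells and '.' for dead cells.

Answer: .......
.......
.......
.......
...OOO.

Derivation:
Simulating step by step:
Generation 0 (given above): 6 live cells
Generation 1: 8 live cells
O...OO.
.......
.......
....OO.
....OOO
Generation 2: 4 live cells
....O..
.......
.......
....O.O
...O...
Generation 3: 3 live cells
.......
.......
.......
.......
...OOO.
Generation 4: 3 live cells
....O..
.......
.......
....O..
....O..
Generation 5: 3 live cells
(generation 5 grid is the final answer)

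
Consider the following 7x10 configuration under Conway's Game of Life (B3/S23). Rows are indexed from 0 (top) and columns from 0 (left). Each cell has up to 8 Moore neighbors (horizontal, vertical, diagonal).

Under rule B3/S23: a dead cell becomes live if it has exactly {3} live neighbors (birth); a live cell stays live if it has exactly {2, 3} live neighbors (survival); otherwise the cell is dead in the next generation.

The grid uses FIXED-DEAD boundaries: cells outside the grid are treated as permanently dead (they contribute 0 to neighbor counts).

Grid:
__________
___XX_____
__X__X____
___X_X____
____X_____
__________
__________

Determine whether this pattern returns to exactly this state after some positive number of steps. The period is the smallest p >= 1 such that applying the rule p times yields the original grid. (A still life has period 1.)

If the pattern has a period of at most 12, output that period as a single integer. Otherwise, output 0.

Answer: 1

Derivation:
Simulating and comparing each generation to the original:
Gen 0 (original, given above): 7 live cells
Gen 1: 7 live cells, MATCHES original -> period = 1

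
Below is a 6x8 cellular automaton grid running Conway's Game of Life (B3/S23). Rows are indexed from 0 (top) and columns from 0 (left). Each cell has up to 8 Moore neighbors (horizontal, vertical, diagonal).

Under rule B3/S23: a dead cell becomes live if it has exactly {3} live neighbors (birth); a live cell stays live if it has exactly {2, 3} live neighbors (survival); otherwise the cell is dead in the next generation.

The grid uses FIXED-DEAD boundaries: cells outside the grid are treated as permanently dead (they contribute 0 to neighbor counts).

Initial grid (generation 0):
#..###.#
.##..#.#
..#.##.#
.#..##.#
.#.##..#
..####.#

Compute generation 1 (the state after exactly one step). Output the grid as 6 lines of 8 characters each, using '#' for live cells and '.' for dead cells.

Answer: .#####..
.##....#
..#....#
.#.....#
.#.....#
..#..##.

Derivation:
Simulating step by step:
Generation 0 (given above): 26 live cells
Generation 1: 17 live cells
(generation 1 grid is the final answer)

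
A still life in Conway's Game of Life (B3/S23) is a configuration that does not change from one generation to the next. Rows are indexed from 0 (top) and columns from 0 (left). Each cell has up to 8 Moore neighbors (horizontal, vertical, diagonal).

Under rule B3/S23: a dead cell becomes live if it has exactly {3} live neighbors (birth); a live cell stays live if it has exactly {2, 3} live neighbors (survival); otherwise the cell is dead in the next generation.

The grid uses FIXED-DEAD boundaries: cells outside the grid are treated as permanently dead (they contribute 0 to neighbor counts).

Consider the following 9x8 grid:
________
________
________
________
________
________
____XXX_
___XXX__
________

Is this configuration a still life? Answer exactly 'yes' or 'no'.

Answer: no

Derivation:
Compute generation 1 and compare to generation 0 (given above):
Generation 1:
________
________
________
________
________
_____X__
___X__X_
___X__X_
____X___
Cell (5,5) differs: gen0=0 vs gen1=1 -> NOT a still life.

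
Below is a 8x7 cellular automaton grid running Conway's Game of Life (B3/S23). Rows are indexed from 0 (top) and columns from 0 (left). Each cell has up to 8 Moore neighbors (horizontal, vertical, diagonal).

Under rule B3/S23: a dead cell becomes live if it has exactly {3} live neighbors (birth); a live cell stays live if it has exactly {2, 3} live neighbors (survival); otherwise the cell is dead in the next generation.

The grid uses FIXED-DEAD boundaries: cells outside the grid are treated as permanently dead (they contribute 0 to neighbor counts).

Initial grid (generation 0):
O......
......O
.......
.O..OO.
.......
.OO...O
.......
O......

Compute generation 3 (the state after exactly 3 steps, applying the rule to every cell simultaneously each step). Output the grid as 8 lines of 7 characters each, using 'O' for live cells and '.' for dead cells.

Simulating step by step:
Generation 0 (given above): 9 live cells
Generation 1: 5 live cells
.......
.......
.....O.
.......
.OO..O.
.......
.O.....
.......
Generation 2: 2 live cells
.......
.......
.......
.......
.......
.OO....
.......
.......
Generation 3: 0 live cells
(generation 3 grid is the final answer)

Answer: .......
.......
.......
.......
.......
.......
.......
.......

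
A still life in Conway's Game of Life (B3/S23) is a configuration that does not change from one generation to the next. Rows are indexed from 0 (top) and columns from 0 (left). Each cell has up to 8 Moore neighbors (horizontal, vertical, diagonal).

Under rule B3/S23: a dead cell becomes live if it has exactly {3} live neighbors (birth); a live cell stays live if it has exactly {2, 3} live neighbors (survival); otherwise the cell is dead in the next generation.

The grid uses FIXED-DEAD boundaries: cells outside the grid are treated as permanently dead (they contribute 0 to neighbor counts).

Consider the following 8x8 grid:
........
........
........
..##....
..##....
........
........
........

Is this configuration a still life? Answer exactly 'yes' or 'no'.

Compute generation 1 and compare to generation 0 (given above):
Generation 1:
........
........
........
..##....
..##....
........
........
........
The grids are IDENTICAL -> still life.

Answer: yes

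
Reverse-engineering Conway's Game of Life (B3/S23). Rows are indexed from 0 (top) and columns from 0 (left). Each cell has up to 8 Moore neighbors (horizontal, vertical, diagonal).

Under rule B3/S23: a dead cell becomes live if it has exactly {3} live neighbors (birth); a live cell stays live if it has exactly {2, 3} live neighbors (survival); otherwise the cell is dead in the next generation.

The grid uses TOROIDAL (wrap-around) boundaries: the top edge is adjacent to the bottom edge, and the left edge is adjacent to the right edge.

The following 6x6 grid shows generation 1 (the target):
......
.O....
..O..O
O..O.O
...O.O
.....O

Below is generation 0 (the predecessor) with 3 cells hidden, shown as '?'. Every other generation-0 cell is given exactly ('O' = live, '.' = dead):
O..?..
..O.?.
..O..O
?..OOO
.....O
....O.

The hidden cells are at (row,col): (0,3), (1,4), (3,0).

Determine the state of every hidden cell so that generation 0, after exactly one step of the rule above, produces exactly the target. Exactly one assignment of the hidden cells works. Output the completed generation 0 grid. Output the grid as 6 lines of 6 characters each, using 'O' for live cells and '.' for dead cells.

Hidden generation-0 cells (in order): (0,3), (1,4), (3,0).
A hidden cell only influences target cells in its own 3x3 neighborhood. Try each of the 2^3 = 8 assignments, step the completed generation 0 forward once under B3/S23, and compare with the target:
  (0,3)=. (1,4)=. (3,0)=. -> step reproduces the target at every cell -> ACCEPT
  (0,3)=. (1,4)=. (3,0)=O -> step gives (2,0)='O' but target has '.' -> reject
  (0,3)=. (1,4)=O (3,0)=. -> step gives (0,3)='O' but target has '.' -> reject
  (0,3)=. (1,4)=O (3,0)=O -> step gives (0,3)='O' but target has '.' -> reject
  (0,3)=O (1,4)=. (3,0)=. -> step gives (0,3)='O' but target has '.' -> reject
  (0,3)=O (1,4)=. (3,0)=O -> step gives (0,3)='O' but target has '.' -> reject
  (0,3)=O (1,4)=O (3,0)=. -> step gives (0,3)='O' but target has '.' -> reject
  (0,3)=O (1,4)=O (3,0)=O -> step gives (0,3)='O' but target has '.' -> reject
Unique solution: (0,3)=dead, (1,4)=dead, (3,0)=dead.
Check: live-neighbor counts of every cell in the completed generation 0:
021212
231212
222442
312243
201353
210113
Applying B3/S23 to generation 0 with these counts gives:
......
.O....
..O..O
O..O.O
...O.O
.....O
which matches the target exactly.

Answer: O.....
..O...
..O..O
...OOO
.....O
....O.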